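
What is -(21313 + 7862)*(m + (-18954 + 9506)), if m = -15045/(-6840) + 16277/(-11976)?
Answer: 10452646274275/37924 ≈ 2.7562e+8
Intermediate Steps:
m = 95617/113772 (m = -15045*(-1/6840) + 16277*(-1/11976) = 1003/456 - 16277/11976 = 95617/113772 ≈ 0.84043)
-(21313 + 7862)*(m + (-18954 + 9506)) = -(21313 + 7862)*(95617/113772 + (-18954 + 9506)) = -29175*(95617/113772 - 9448) = -29175*(-1074822239)/113772 = -1*(-10452646274275/37924) = 10452646274275/37924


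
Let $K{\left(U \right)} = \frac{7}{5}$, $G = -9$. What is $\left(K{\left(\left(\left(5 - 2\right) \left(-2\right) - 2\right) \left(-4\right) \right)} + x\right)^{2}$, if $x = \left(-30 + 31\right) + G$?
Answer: $\frac{1089}{25} \approx 43.56$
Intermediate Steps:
$K{\left(U \right)} = \frac{7}{5}$ ($K{\left(U \right)} = 7 \cdot \frac{1}{5} = \frac{7}{5}$)
$x = -8$ ($x = \left(-30 + 31\right) - 9 = 1 - 9 = -8$)
$\left(K{\left(\left(\left(5 - 2\right) \left(-2\right) - 2\right) \left(-4\right) \right)} + x\right)^{2} = \left(\frac{7}{5} - 8\right)^{2} = \left(- \frac{33}{5}\right)^{2} = \frac{1089}{25}$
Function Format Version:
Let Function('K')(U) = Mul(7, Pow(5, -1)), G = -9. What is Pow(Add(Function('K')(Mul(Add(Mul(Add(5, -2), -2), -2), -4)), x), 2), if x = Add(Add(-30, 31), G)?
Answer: Rational(1089, 25) ≈ 43.560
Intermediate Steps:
Function('K')(U) = Rational(7, 5) (Function('K')(U) = Mul(7, Rational(1, 5)) = Rational(7, 5))
x = -8 (x = Add(Add(-30, 31), -9) = Add(1, -9) = -8)
Pow(Add(Function('K')(Mul(Add(Mul(Add(5, -2), -2), -2), -4)), x), 2) = Pow(Add(Rational(7, 5), -8), 2) = Pow(Rational(-33, 5), 2) = Rational(1089, 25)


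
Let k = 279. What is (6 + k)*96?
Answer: 27360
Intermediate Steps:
(6 + k)*96 = (6 + 279)*96 = 285*96 = 27360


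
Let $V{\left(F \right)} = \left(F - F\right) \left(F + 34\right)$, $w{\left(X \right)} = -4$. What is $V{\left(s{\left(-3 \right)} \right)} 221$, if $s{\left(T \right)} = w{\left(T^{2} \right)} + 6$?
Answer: $0$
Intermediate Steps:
$s{\left(T \right)} = 2$ ($s{\left(T \right)} = -4 + 6 = 2$)
$V{\left(F \right)} = 0$ ($V{\left(F \right)} = 0 \left(34 + F\right) = 0$)
$V{\left(s{\left(-3 \right)} \right)} 221 = 0 \cdot 221 = 0$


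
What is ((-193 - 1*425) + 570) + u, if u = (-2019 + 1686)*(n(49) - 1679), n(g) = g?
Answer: 542742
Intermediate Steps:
u = 542790 (u = (-2019 + 1686)*(49 - 1679) = -333*(-1630) = 542790)
((-193 - 1*425) + 570) + u = ((-193 - 1*425) + 570) + 542790 = ((-193 - 425) + 570) + 542790 = (-618 + 570) + 542790 = -48 + 542790 = 542742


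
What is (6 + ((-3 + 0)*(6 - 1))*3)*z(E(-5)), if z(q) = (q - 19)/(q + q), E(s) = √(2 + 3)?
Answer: -39/2 + 741*√5/10 ≈ 146.19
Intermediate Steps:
E(s) = √5
z(q) = (-19 + q)/(2*q) (z(q) = (-19 + q)/((2*q)) = (-19 + q)*(1/(2*q)) = (-19 + q)/(2*q))
(6 + ((-3 + 0)*(6 - 1))*3)*z(E(-5)) = (6 + ((-3 + 0)*(6 - 1))*3)*((-19 + √5)/(2*(√5))) = (6 - 3*5*3)*((√5/5)*(-19 + √5)/2) = (6 - 15*3)*(√5*(-19 + √5)/10) = (6 - 45)*(√5*(-19 + √5)/10) = -39*√5*(-19 + √5)/10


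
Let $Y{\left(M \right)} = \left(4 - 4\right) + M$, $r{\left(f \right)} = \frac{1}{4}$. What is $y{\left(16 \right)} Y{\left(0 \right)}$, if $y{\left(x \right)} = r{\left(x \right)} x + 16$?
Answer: $0$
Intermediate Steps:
$r{\left(f \right)} = \frac{1}{4}$
$Y{\left(M \right)} = M$ ($Y{\left(M \right)} = 0 + M = M$)
$y{\left(x \right)} = 16 + \frac{x}{4}$ ($y{\left(x \right)} = \frac{x}{4} + 16 = 16 + \frac{x}{4}$)
$y{\left(16 \right)} Y{\left(0 \right)} = \left(16 + \frac{1}{4} \cdot 16\right) 0 = \left(16 + 4\right) 0 = 20 \cdot 0 = 0$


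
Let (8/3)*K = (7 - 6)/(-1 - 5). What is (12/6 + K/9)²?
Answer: 82369/20736 ≈ 3.9723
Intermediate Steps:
K = -1/16 (K = 3*((7 - 6)/(-1 - 5))/8 = 3*(1/(-6))/8 = 3*(1*(-⅙))/8 = (3/8)*(-⅙) = -1/16 ≈ -0.062500)
(12/6 + K/9)² = (12/6 - 1/16/9)² = (12*(⅙) - 1/16*⅑)² = (2 - 1/144)² = (287/144)² = 82369/20736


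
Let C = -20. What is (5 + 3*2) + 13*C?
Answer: -249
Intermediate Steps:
(5 + 3*2) + 13*C = (5 + 3*2) + 13*(-20) = (5 + 6) - 260 = 11 - 260 = -249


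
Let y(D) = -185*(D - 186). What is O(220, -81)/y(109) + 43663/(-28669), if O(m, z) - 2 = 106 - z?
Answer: -88080142/58341415 ≈ -1.5097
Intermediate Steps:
O(m, z) = 108 - z (O(m, z) = 2 + (106 - z) = 108 - z)
y(D) = 34410 - 185*D (y(D) = -185*(-186 + D) = 34410 - 185*D)
O(220, -81)/y(109) + 43663/(-28669) = (108 - 1*(-81))/(34410 - 185*109) + 43663/(-28669) = (108 + 81)/(34410 - 20165) + 43663*(-1/28669) = 189/14245 - 43663/28669 = 189*(1/14245) - 43663/28669 = 27/2035 - 43663/28669 = -88080142/58341415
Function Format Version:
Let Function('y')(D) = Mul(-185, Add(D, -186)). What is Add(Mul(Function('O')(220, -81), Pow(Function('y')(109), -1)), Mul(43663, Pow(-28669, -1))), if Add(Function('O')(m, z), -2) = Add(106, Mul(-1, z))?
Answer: Rational(-88080142, 58341415) ≈ -1.5097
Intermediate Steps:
Function('O')(m, z) = Add(108, Mul(-1, z)) (Function('O')(m, z) = Add(2, Add(106, Mul(-1, z))) = Add(108, Mul(-1, z)))
Function('y')(D) = Add(34410, Mul(-185, D)) (Function('y')(D) = Mul(-185, Add(-186, D)) = Add(34410, Mul(-185, D)))
Add(Mul(Function('O')(220, -81), Pow(Function('y')(109), -1)), Mul(43663, Pow(-28669, -1))) = Add(Mul(Add(108, Mul(-1, -81)), Pow(Add(34410, Mul(-185, 109)), -1)), Mul(43663, Pow(-28669, -1))) = Add(Mul(Add(108, 81), Pow(Add(34410, -20165), -1)), Mul(43663, Rational(-1, 28669))) = Add(Mul(189, Pow(14245, -1)), Rational(-43663, 28669)) = Add(Mul(189, Rational(1, 14245)), Rational(-43663, 28669)) = Add(Rational(27, 2035), Rational(-43663, 28669)) = Rational(-88080142, 58341415)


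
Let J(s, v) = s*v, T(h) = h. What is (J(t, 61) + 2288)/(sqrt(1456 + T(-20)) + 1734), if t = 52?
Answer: 236691/75133 - 273*sqrt(359)/75133 ≈ 3.0814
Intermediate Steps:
(J(t, 61) + 2288)/(sqrt(1456 + T(-20)) + 1734) = (52*61 + 2288)/(sqrt(1456 - 20) + 1734) = (3172 + 2288)/(sqrt(1436) + 1734) = 5460/(2*sqrt(359) + 1734) = 5460/(1734 + 2*sqrt(359))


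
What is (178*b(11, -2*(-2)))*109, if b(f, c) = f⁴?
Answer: 284064682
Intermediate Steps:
(178*b(11, -2*(-2)))*109 = (178*11⁴)*109 = (178*14641)*109 = 2606098*109 = 284064682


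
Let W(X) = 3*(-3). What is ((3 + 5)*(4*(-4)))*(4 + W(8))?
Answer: 640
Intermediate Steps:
W(X) = -9
((3 + 5)*(4*(-4)))*(4 + W(8)) = ((3 + 5)*(4*(-4)))*(4 - 9) = (8*(-16))*(-5) = -128*(-5) = 640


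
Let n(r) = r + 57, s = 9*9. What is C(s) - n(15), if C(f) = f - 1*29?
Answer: -20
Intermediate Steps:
s = 81
C(f) = -29 + f (C(f) = f - 29 = -29 + f)
n(r) = 57 + r
C(s) - n(15) = (-29 + 81) - (57 + 15) = 52 - 1*72 = 52 - 72 = -20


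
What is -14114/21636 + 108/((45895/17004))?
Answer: 19542640361/496492110 ≈ 39.361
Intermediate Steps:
-14114/21636 + 108/((45895/17004)) = -14114*1/21636 + 108/((45895*(1/17004))) = -7057/10818 + 108/(45895/17004) = -7057/10818 + 108*(17004/45895) = -7057/10818 + 1836432/45895 = 19542640361/496492110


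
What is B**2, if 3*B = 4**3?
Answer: 4096/9 ≈ 455.11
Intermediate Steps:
B = 64/3 (B = (1/3)*4**3 = (1/3)*64 = 64/3 ≈ 21.333)
B**2 = (64/3)**2 = 4096/9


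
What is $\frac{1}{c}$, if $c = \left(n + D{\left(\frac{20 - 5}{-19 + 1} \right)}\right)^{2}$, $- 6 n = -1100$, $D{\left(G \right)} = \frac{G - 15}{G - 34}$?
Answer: $\frac{1089}{36784225} \approx 2.9605 \cdot 10^{-5}$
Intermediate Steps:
$D{\left(G \right)} = \frac{-15 + G}{-34 + G}$
$n = \frac{550}{3}$ ($n = \left(- \frac{1}{6}\right) \left(-1100\right) = \frac{550}{3} \approx 183.33$)
$c = \frac{36784225}{1089}$ ($c = \left(\frac{550}{3} + \frac{-15 + \frac{20 - 5}{-19 + 1}}{-34 + \frac{20 - 5}{-19 + 1}}\right)^{2} = \left(\frac{550}{3} + \frac{-15 + \frac{15}{-18}}{-34 + \frac{15}{-18}}\right)^{2} = \left(\frac{550}{3} + \frac{-15 + 15 \left(- \frac{1}{18}\right)}{-34 + 15 \left(- \frac{1}{18}\right)}\right)^{2} = \left(\frac{550}{3} + \frac{-15 - \frac{5}{6}}{-34 - \frac{5}{6}}\right)^{2} = \left(\frac{550}{3} + \frac{1}{- \frac{209}{6}} \left(- \frac{95}{6}\right)\right)^{2} = \left(\frac{550}{3} - - \frac{5}{11}\right)^{2} = \left(\frac{550}{3} + \frac{5}{11}\right)^{2} = \left(\frac{6065}{33}\right)^{2} = \frac{36784225}{1089} \approx 33778.0$)
$\frac{1}{c} = \frac{1}{\frac{36784225}{1089}} = \frac{1089}{36784225}$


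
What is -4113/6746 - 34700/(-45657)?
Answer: 46298959/308002122 ≈ 0.15032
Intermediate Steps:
-4113/6746 - 34700/(-45657) = -4113*1/6746 - 34700*(-1/45657) = -4113/6746 + 34700/45657 = 46298959/308002122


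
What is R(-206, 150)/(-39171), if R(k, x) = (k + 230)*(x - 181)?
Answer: 248/13057 ≈ 0.018994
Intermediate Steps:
R(k, x) = (-181 + x)*(230 + k) (R(k, x) = (230 + k)*(-181 + x) = (-181 + x)*(230 + k))
R(-206, 150)/(-39171) = (-41630 - 181*(-206) + 230*150 - 206*150)/(-39171) = (-41630 + 37286 + 34500 - 30900)*(-1/39171) = -744*(-1/39171) = 248/13057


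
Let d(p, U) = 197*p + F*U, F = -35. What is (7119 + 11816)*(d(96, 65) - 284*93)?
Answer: -185089625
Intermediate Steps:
d(p, U) = -35*U + 197*p (d(p, U) = 197*p - 35*U = -35*U + 197*p)
(7119 + 11816)*(d(96, 65) - 284*93) = (7119 + 11816)*((-35*65 + 197*96) - 284*93) = 18935*((-2275 + 18912) - 26412) = 18935*(16637 - 26412) = 18935*(-9775) = -185089625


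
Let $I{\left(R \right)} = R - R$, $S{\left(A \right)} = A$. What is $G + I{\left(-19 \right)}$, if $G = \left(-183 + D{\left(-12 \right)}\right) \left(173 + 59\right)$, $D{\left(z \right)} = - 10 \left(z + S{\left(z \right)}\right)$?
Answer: $13224$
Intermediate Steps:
$I{\left(R \right)} = 0$
$D{\left(z \right)} = - 20 z$ ($D{\left(z \right)} = - 10 \left(z + z\right) = - 10 \cdot 2 z = - 20 z$)
$G = 13224$ ($G = \left(-183 - -240\right) \left(173 + 59\right) = \left(-183 + 240\right) 232 = 57 \cdot 232 = 13224$)
$G + I{\left(-19 \right)} = 13224 + 0 = 13224$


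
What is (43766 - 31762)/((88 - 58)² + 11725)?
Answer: 12004/12625 ≈ 0.95081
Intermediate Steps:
(43766 - 31762)/((88 - 58)² + 11725) = 12004/(30² + 11725) = 12004/(900 + 11725) = 12004/12625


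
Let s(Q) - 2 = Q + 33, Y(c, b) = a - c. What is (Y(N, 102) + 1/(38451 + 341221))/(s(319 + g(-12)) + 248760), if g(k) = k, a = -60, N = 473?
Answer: -202365175/94577054544 ≈ -0.0021397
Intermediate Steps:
Y(c, b) = -60 - c
s(Q) = 35 + Q (s(Q) = 2 + (Q + 33) = 2 + (33 + Q) = 35 + Q)
(Y(N, 102) + 1/(38451 + 341221))/(s(319 + g(-12)) + 248760) = ((-60 - 1*473) + 1/(38451 + 341221))/((35 + (319 - 12)) + 248760) = ((-60 - 473) + 1/379672)/((35 + 307) + 248760) = (-533 + 1/379672)/(342 + 248760) = -202365175/379672/249102 = -202365175/379672*1/249102 = -202365175/94577054544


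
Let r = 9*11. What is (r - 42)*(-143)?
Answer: -8151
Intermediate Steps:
r = 99
(r - 42)*(-143) = (99 - 42)*(-143) = 57*(-143) = -8151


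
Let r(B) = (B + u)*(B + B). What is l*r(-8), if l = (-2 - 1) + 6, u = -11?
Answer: 912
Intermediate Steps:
r(B) = 2*B*(-11 + B) (r(B) = (B - 11)*(B + B) = (-11 + B)*(2*B) = 2*B*(-11 + B))
l = 3 (l = -3 + 6 = 3)
l*r(-8) = 3*(2*(-8)*(-11 - 8)) = 3*(2*(-8)*(-19)) = 3*304 = 912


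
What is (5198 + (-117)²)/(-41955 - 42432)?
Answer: -18887/84387 ≈ -0.22381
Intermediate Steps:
(5198 + (-117)²)/(-41955 - 42432) = (5198 + 13689)/(-84387) = 18887*(-1/84387) = -18887/84387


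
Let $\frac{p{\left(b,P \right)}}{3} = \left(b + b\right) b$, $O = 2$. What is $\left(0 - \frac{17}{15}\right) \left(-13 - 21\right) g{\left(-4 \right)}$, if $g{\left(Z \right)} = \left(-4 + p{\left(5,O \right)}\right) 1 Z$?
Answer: $- \frac{337552}{15} \approx -22503.0$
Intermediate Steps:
$p{\left(b,P \right)} = 6 b^{2}$ ($p{\left(b,P \right)} = 3 \left(b + b\right) b = 3 \cdot 2 b b = 3 \cdot 2 b^{2} = 6 b^{2}$)
$g{\left(Z \right)} = 146 Z$ ($g{\left(Z \right)} = \left(-4 + 6 \cdot 5^{2}\right) 1 Z = \left(-4 + 6 \cdot 25\right) Z = \left(-4 + 150\right) Z = 146 Z$)
$\left(0 - \frac{17}{15}\right) \left(-13 - 21\right) g{\left(-4 \right)} = \left(0 - \frac{17}{15}\right) \left(-13 - 21\right) 146 \left(-4\right) = \left(0 - \frac{17}{15}\right) \left(-34\right) \left(-584\right) = \left(- \frac{17}{15}\right) \left(-34\right) \left(-584\right) = \frac{578}{15} \left(-584\right) = - \frac{337552}{15}$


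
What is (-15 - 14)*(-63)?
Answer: 1827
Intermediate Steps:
(-15 - 14)*(-63) = -29*(-63) = 1827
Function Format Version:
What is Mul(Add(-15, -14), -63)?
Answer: 1827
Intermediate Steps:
Mul(Add(-15, -14), -63) = Mul(-29, -63) = 1827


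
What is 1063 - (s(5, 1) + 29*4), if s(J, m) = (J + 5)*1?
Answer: 937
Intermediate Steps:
s(J, m) = 5 + J (s(J, m) = (5 + J)*1 = 5 + J)
1063 - (s(5, 1) + 29*4) = 1063 - ((5 + 5) + 29*4) = 1063 - (10 + 116) = 1063 - 1*126 = 1063 - 126 = 937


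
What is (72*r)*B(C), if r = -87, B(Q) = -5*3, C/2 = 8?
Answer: 93960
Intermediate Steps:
C = 16 (C = 2*8 = 16)
B(Q) = -15
(72*r)*B(C) = (72*(-87))*(-15) = -6264*(-15) = 93960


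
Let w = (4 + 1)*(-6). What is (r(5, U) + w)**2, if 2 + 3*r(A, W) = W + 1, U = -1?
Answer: 8464/9 ≈ 940.44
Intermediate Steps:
r(A, W) = -1/3 + W/3 (r(A, W) = -2/3 + (W + 1)/3 = -2/3 + (1 + W)/3 = -2/3 + (1/3 + W/3) = -1/3 + W/3)
w = -30 (w = 5*(-6) = -30)
(r(5, U) + w)**2 = ((-1/3 + (1/3)*(-1)) - 30)**2 = ((-1/3 - 1/3) - 30)**2 = (-2/3 - 30)**2 = (-92/3)**2 = 8464/9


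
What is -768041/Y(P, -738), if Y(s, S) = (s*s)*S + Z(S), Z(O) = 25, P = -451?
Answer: 768041/150109913 ≈ 0.0051165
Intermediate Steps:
Y(s, S) = 25 + S*s² (Y(s, S) = (s*s)*S + 25 = s²*S + 25 = S*s² + 25 = 25 + S*s²)
-768041/Y(P, -738) = -768041/(25 - 738*(-451)²) = -768041/(25 - 738*203401) = -768041/(25 - 150109938) = -768041/(-150109913) = -768041*(-1/150109913) = 768041/150109913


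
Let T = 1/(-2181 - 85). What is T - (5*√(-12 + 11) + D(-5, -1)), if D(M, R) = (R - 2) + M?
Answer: 18127/2266 - 5*I ≈ 7.9996 - 5.0*I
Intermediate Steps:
T = -1/2266 (T = 1/(-2266) = -1/2266 ≈ -0.00044131)
D(M, R) = -2 + M + R (D(M, R) = (-2 + R) + M = -2 + M + R)
T - (5*√(-12 + 11) + D(-5, -1)) = -1/2266 - (5*√(-12 + 11) + (-2 - 5 - 1)) = -1/2266 - (5*√(-1) - 8) = -1/2266 - (5*I - 8) = -1/2266 - (-8 + 5*I) = -1/2266 + (8 - 5*I) = 18127/2266 - 5*I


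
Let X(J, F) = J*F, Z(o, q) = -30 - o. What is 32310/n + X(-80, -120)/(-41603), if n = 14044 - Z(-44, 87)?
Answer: 120950493/58369009 ≈ 2.0722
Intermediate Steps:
X(J, F) = F*J
n = 14030 (n = 14044 - (-30 - 1*(-44)) = 14044 - (-30 + 44) = 14044 - 1*14 = 14044 - 14 = 14030)
32310/n + X(-80, -120)/(-41603) = 32310/14030 - 120*(-80)/(-41603) = 32310*(1/14030) + 9600*(-1/41603) = 3231/1403 - 9600/41603 = 120950493/58369009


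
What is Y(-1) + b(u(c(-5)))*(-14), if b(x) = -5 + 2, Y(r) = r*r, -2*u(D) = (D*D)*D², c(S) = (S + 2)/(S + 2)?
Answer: 43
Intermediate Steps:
c(S) = 1 (c(S) = (2 + S)/(2 + S) = 1)
u(D) = -D⁴/2 (u(D) = -D*D*D²/2 = -D²*D²/2 = -D⁴/2)
Y(r) = r²
b(x) = -3
Y(-1) + b(u(c(-5)))*(-14) = (-1)² - 3*(-14) = 1 + 42 = 43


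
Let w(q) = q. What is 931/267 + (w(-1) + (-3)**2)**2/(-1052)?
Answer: 240581/70221 ≈ 3.4261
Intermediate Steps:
931/267 + (w(-1) + (-3)**2)**2/(-1052) = 931/267 + (-1 + (-3)**2)**2/(-1052) = 931*(1/267) + (-1 + 9)**2*(-1/1052) = 931/267 + 8**2*(-1/1052) = 931/267 + 64*(-1/1052) = 931/267 - 16/263 = 240581/70221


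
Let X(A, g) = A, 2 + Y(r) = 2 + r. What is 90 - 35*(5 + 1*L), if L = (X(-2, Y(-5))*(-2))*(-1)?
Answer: 55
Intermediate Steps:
Y(r) = r (Y(r) = -2 + (2 + r) = r)
L = -4 (L = -2*(-2)*(-1) = 4*(-1) = -4)
90 - 35*(5 + 1*L) = 90 - 35*(5 + 1*(-4)) = 90 - 35*(5 - 4) = 90 - 35*1 = 90 - 35 = 55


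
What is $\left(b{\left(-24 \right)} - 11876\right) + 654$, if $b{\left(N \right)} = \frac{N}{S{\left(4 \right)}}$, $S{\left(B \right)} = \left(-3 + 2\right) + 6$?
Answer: $- \frac{56134}{5} \approx -11227.0$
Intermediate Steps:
$S{\left(B \right)} = 5$ ($S{\left(B \right)} = -1 + 6 = 5$)
$b{\left(N \right)} = \frac{N}{5}$
$\left(b{\left(-24 \right)} - 11876\right) + 654 = \left(\frac{1}{5} \left(-24\right) - 11876\right) + 654 = \left(- \frac{24}{5} - 11876\right) + 654 = - \frac{59404}{5} + 654 = - \frac{56134}{5}$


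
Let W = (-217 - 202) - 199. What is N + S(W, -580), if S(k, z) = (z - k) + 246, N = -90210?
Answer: -89926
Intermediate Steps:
W = -618 (W = -419 - 199 = -618)
S(k, z) = 246 + z - k
N + S(W, -580) = -90210 + (246 - 580 - 1*(-618)) = -90210 + (246 - 580 + 618) = -90210 + 284 = -89926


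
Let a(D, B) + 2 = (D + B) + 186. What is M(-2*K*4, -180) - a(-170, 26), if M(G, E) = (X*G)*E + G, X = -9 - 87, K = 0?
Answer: -40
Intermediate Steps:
X = -96
a(D, B) = 184 + B + D (a(D, B) = -2 + ((D + B) + 186) = -2 + ((B + D) + 186) = -2 + (186 + B + D) = 184 + B + D)
M(G, E) = G - 96*E*G (M(G, E) = (-96*G)*E + G = -96*E*G + G = G - 96*E*G)
M(-2*K*4, -180) - a(-170, 26) = (-2*0*4)*(1 - 96*(-180)) - (184 + 26 - 170) = (0*4)*(1 + 17280) - 1*40 = 0*17281 - 40 = 0 - 40 = -40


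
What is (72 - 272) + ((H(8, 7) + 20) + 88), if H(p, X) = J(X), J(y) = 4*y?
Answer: -64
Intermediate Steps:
H(p, X) = 4*X
(72 - 272) + ((H(8, 7) + 20) + 88) = (72 - 272) + ((4*7 + 20) + 88) = -200 + ((28 + 20) + 88) = -200 + (48 + 88) = -200 + 136 = -64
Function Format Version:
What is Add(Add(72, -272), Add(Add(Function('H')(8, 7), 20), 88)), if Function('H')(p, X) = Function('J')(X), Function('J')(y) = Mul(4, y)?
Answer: -64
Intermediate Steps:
Function('H')(p, X) = Mul(4, X)
Add(Add(72, -272), Add(Add(Function('H')(8, 7), 20), 88)) = Add(Add(72, -272), Add(Add(Mul(4, 7), 20), 88)) = Add(-200, Add(Add(28, 20), 88)) = Add(-200, Add(48, 88)) = Add(-200, 136) = -64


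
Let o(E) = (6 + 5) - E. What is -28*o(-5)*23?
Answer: -10304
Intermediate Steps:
o(E) = 11 - E
-28*o(-5)*23 = -28*(11 - 1*(-5))*23 = -28*(11 + 5)*23 = -28*16*23 = -448*23 = -10304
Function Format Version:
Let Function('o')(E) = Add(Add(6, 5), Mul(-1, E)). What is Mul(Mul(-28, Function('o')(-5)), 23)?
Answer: -10304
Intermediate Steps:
Function('o')(E) = Add(11, Mul(-1, E))
Mul(Mul(-28, Function('o')(-5)), 23) = Mul(Mul(-28, Add(11, Mul(-1, -5))), 23) = Mul(Mul(-28, Add(11, 5)), 23) = Mul(Mul(-28, 16), 23) = Mul(-448, 23) = -10304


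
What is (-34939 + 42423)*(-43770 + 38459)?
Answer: -39747524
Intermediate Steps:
(-34939 + 42423)*(-43770 + 38459) = 7484*(-5311) = -39747524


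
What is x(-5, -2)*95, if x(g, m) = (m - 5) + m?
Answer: -855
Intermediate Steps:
x(g, m) = -5 + 2*m (x(g, m) = (-5 + m) + m = -5 + 2*m)
x(-5, -2)*95 = (-5 + 2*(-2))*95 = (-5 - 4)*95 = -9*95 = -855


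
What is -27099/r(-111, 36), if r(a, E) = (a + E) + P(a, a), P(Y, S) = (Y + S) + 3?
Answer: 9033/98 ≈ 92.173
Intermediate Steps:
P(Y, S) = 3 + S + Y (P(Y, S) = (S + Y) + 3 = 3 + S + Y)
r(a, E) = 3 + E + 3*a (r(a, E) = (a + E) + (3 + a + a) = (E + a) + (3 + 2*a) = 3 + E + 3*a)
-27099/r(-111, 36) = -27099/(3 + 36 + 3*(-111)) = -27099/(3 + 36 - 333) = -27099/(-294) = -27099*(-1/294) = 9033/98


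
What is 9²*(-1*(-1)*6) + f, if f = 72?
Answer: 558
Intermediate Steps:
9²*(-1*(-1)*6) + f = 9²*(-1*(-1)*6) + 72 = 81*(1*6) + 72 = 81*6 + 72 = 486 + 72 = 558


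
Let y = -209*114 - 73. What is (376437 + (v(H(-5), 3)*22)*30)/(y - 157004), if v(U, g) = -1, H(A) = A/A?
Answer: -125259/60301 ≈ -2.0772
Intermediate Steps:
H(A) = 1
y = -23899 (y = -23826 - 73 = -23899)
(376437 + (v(H(-5), 3)*22)*30)/(y - 157004) = (376437 - 1*22*30)/(-23899 - 157004) = (376437 - 22*30)/(-180903) = (376437 - 660)*(-1/180903) = 375777*(-1/180903) = -125259/60301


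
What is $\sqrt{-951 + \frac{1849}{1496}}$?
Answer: $\frac{i \sqrt{531396778}}{748} \approx 30.818 i$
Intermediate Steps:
$\sqrt{-951 + \frac{1849}{1496}} = \sqrt{- \frac{1420847}{1496}} = \frac{i \sqrt{531396778}}{748}$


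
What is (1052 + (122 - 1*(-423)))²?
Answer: 2550409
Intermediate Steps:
(1052 + (122 - 1*(-423)))² = (1052 + (122 + 423))² = (1052 + 545)² = 1597² = 2550409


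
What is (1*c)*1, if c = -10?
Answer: -10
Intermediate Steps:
(1*c)*1 = (1*(-10))*1 = -10*1 = -10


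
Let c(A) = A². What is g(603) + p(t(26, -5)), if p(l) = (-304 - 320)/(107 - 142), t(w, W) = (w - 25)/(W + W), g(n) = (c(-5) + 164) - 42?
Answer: 5769/35 ≈ 164.83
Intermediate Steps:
g(n) = 147 (g(n) = ((-5)² + 164) - 42 = (25 + 164) - 42 = 189 - 42 = 147)
t(w, W) = (-25 + w)/(2*W) (t(w, W) = (-25 + w)/((2*W)) = (-25 + w)*(1/(2*W)) = (-25 + w)/(2*W))
p(l) = 624/35 (p(l) = -624/(-35) = -624*(-1/35) = 624/35)
g(603) + p(t(26, -5)) = 147 + 624/35 = 5769/35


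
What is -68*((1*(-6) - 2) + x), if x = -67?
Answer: 5100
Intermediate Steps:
-68*((1*(-6) - 2) + x) = -68*((1*(-6) - 2) - 67) = -68*((-6 - 2) - 67) = -68*(-8 - 67) = -68*(-75) = 5100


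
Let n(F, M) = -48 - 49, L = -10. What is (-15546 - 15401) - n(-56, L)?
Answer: -30850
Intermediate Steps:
n(F, M) = -97
(-15546 - 15401) - n(-56, L) = (-15546 - 15401) - 1*(-97) = -30947 + 97 = -30850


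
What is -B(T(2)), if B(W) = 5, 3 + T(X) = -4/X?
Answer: -5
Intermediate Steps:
T(X) = -3 - 4/X
-B(T(2)) = -1*5 = -5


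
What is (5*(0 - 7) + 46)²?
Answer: 121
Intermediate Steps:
(5*(0 - 7) + 46)² = (5*(-7) + 46)² = (-35 + 46)² = 11² = 121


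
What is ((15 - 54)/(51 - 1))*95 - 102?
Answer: -1761/10 ≈ -176.10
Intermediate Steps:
((15 - 54)/(51 - 1))*95 - 102 = -39/50*95 - 102 = -741/10 - 102 = -1761/10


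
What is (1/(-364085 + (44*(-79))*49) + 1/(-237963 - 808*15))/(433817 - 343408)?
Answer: -784492/12082855997062323 ≈ -6.4926e-11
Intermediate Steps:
(1/(-364085 + (44*(-79))*49) + 1/(-237963 - 808*15))/(433817 - 343408) = (1/(-364085 - 3476*49) + 1/(-237963 - 12120))/90409 = (1/(-364085 - 170324) + 1/(-250083))*(1/90409) = (1/(-534409) - 1/250083)*(1/90409) = (-1/534409 - 1/250083)*(1/90409) = -784492/133646605947*1/90409 = -784492/12082855997062323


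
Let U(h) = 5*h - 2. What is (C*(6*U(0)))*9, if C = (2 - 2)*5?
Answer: 0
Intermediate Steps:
U(h) = -2 + 5*h
C = 0 (C = 0*5 = 0)
(C*(6*U(0)))*9 = (0*(6*(-2 + 5*0)))*9 = (0*(6*(-2 + 0)))*9 = (0*(6*(-2)))*9 = (0*(-12))*9 = 0*9 = 0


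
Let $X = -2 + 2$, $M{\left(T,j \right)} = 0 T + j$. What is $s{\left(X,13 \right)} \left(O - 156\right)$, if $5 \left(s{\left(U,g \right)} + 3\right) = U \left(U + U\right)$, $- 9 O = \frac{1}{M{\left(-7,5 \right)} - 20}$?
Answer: $\frac{21059}{45} \approx 467.98$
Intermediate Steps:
$M{\left(T,j \right)} = j$ ($M{\left(T,j \right)} = 0 + j = j$)
$X = 0$
$O = \frac{1}{135}$ ($O = - \frac{1}{9 \left(5 - 20\right)} = - \frac{1}{9 \left(-15\right)} = \left(- \frac{1}{9}\right) \left(- \frac{1}{15}\right) = \frac{1}{135} \approx 0.0074074$)
$s{\left(U,g \right)} = -3 + \frac{2 U^{2}}{5}$ ($s{\left(U,g \right)} = -3 + \frac{U \left(U + U\right)}{5} = -3 + \frac{U 2 U}{5} = -3 + \frac{2 U^{2}}{5}$)
$s{\left(X,13 \right)} \left(O - 156\right) = \left(-3 + \frac{2 \cdot 0^{2}}{5}\right) \left(\frac{1}{135} - 156\right) = \left(-3 + \frac{2}{5} \cdot 0\right) \left(- \frac{21059}{135}\right) = \left(-3 + 0\right) \left(- \frac{21059}{135}\right) = \left(-3\right) \left(- \frac{21059}{135}\right) = \frac{21059}{45}$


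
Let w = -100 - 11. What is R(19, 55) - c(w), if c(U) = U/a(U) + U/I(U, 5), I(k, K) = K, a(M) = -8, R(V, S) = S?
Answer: 2533/40 ≈ 63.325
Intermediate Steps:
w = -111
c(U) = 3*U/40 (c(U) = U/(-8) + U/5 = U*(-1/8) + U*(1/5) = -U/8 + U/5 = 3*U/40)
R(19, 55) - c(w) = 55 - 3*(-111)/40 = 55 - 1*(-333/40) = 55 + 333/40 = 2533/40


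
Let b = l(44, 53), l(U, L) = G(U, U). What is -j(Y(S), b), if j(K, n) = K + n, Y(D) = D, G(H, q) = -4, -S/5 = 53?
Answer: 269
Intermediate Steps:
S = -265 (S = -5*53 = -265)
l(U, L) = -4
b = -4
-j(Y(S), b) = -(-265 - 4) = -1*(-269) = 269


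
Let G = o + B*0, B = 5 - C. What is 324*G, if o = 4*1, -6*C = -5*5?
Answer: 1296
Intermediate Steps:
C = 25/6 (C = -(-5)*5/6 = -⅙*(-25) = 25/6 ≈ 4.1667)
B = ⅚ (B = 5 - 1*25/6 = 5 - 25/6 = ⅚ ≈ 0.83333)
o = 4
G = 4 (G = 4 + (⅚)*0 = 4 + 0 = 4)
324*G = 324*4 = 1296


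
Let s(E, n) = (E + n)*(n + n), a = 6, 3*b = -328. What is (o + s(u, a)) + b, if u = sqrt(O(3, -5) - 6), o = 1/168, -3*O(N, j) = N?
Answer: -6271/168 + 12*I*sqrt(7) ≈ -37.327 + 31.749*I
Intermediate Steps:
b = -328/3 (b = (1/3)*(-328) = -328/3 ≈ -109.33)
O(N, j) = -N/3
o = 1/168 ≈ 0.0059524
u = I*sqrt(7) (u = sqrt(-1/3*3 - 6) = sqrt(-1 - 6) = sqrt(-7) = I*sqrt(7) ≈ 2.6458*I)
s(E, n) = 2*n*(E + n) (s(E, n) = (E + n)*(2*n) = 2*n*(E + n))
(o + s(u, a)) + b = (1/168 + 2*6*(I*sqrt(7) + 6)) - 328/3 = (1/168 + 2*6*(6 + I*sqrt(7))) - 328/3 = (1/168 + (72 + 12*I*sqrt(7))) - 328/3 = (12097/168 + 12*I*sqrt(7)) - 328/3 = -6271/168 + 12*I*sqrt(7)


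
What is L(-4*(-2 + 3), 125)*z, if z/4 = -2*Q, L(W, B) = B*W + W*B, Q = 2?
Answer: 16000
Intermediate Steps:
L(W, B) = 2*B*W (L(W, B) = B*W + B*W = 2*B*W)
z = -16 (z = 4*(-2*2) = 4*(-4) = -16)
L(-4*(-2 + 3), 125)*z = (2*125*(-4*(-2 + 3)))*(-16) = (2*125*(-4*1))*(-16) = (2*125*(-4))*(-16) = -1000*(-16) = 16000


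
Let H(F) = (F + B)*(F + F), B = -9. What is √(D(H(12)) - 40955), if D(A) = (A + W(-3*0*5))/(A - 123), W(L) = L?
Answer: I*√11836403/17 ≈ 202.38*I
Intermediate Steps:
H(F) = 2*F*(-9 + F) (H(F) = (F - 9)*(F + F) = (-9 + F)*(2*F) = 2*F*(-9 + F))
D(A) = A/(-123 + A) (D(A) = (A - 3*0*5)/(A - 123) = (A + 0*5)/(-123 + A) = (A + 0)/(-123 + A) = A/(-123 + A))
√(D(H(12)) - 40955) = √((2*12*(-9 + 12))/(-123 + 2*12*(-9 + 12)) - 40955) = √((2*12*3)/(-123 + 2*12*3) - 40955) = √(72/(-123 + 72) - 40955) = √(72/(-51) - 40955) = √(72*(-1/51) - 40955) = √(-24/17 - 40955) = √(-696259/17) = I*√11836403/17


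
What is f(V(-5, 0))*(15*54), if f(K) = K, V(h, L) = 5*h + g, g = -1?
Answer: -21060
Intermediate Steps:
V(h, L) = -1 + 5*h (V(h, L) = 5*h - 1 = -1 + 5*h)
f(V(-5, 0))*(15*54) = (-1 + 5*(-5))*(15*54) = (-1 - 25)*810 = -26*810 = -21060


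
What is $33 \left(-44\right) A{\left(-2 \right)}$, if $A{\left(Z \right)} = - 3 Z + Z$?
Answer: $-5808$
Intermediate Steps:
$A{\left(Z \right)} = - 2 Z$
$33 \left(-44\right) A{\left(-2 \right)} = 33 \left(-44\right) \left(\left(-2\right) \left(-2\right)\right) = \left(-1452\right) 4 = -5808$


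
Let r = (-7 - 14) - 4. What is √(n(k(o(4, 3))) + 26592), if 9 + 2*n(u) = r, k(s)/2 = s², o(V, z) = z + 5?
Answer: 5*√1063 ≈ 163.02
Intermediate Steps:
o(V, z) = 5 + z
r = -25 (r = -21 - 4 = -25)
k(s) = 2*s²
n(u) = -17 (n(u) = -9/2 + (½)*(-25) = -9/2 - 25/2 = -17)
√(n(k(o(4, 3))) + 26592) = √(-17 + 26592) = √26575 = 5*√1063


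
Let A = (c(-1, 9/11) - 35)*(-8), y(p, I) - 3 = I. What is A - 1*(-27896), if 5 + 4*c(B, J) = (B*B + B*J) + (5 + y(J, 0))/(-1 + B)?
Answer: 310130/11 ≈ 28194.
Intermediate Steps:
y(p, I) = 3 + I
c(B, J) = -5/4 + 2/(-1 + B) + B²/4 + B*J/4 (c(B, J) = -5/4 + ((B*B + B*J) + (5 + (3 + 0))/(-1 + B))/4 = -5/4 + ((B² + B*J) + (5 + 3)/(-1 + B))/4 = -5/4 + ((B² + B*J) + 8/(-1 + B))/4 = -5/4 + (B² + 8/(-1 + B) + B*J)/4 = -5/4 + (2/(-1 + B) + B²/4 + B*J/4) = -5/4 + 2/(-1 + B) + B²/4 + B*J/4)
A = 3274/11 (A = ((13 + (-1)³ - 1*(-1)² - 5*(-1) + (9/11)*(-1)² - 1*(-1)*9/11)/(4*(-1 - 1)) - 35)*(-8) = ((¼)*(13 - 1 - 1*1 + 5 + (9*(1/11))*1 - 1*(-1)*9*(1/11))/(-2) - 35)*(-8) = ((¼)*(-½)*(13 - 1 - 1 + 5 + (9/11)*1 - 1*(-1)*9/11) - 35)*(-8) = ((¼)*(-½)*(13 - 1 - 1 + 5 + 9/11 + 9/11) - 35)*(-8) = ((¼)*(-½)*(194/11) - 35)*(-8) = (-97/44 - 35)*(-8) = -1637/44*(-8) = 3274/11 ≈ 297.64)
A - 1*(-27896) = 3274/11 - 1*(-27896) = 3274/11 + 27896 = 310130/11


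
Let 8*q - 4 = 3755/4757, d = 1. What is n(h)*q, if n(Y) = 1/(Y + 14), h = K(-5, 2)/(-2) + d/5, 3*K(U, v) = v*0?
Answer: 113915/2701976 ≈ 0.042160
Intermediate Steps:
K(U, v) = 0 (K(U, v) = (v*0)/3 = (⅓)*0 = 0)
h = ⅕ (h = 0/(-2) + 1/5 = 0*(-½) + 1*(⅕) = 0 + ⅕ = ⅕ ≈ 0.20000)
n(Y) = 1/(14 + Y)
q = 22783/38056 (q = ½ + (3755/4757)/8 = ½ + (3755*(1/4757))/8 = ½ + (⅛)*(3755/4757) = ½ + 3755/38056 = 22783/38056 ≈ 0.59867)
n(h)*q = (22783/38056)/(14 + ⅕) = (22783/38056)/(71/5) = (5/71)*(22783/38056) = 113915/2701976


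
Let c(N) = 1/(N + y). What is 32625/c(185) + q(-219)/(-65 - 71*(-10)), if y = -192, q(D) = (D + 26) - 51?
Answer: -147302119/645 ≈ -2.2838e+5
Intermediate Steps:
q(D) = -25 + D (q(D) = (26 + D) - 51 = -25 + D)
c(N) = 1/(-192 + N) (c(N) = 1/(N - 192) = 1/(-192 + N))
32625/c(185) + q(-219)/(-65 - 71*(-10)) = 32625/(1/(-192 + 185)) + (-25 - 219)/(-65 - 71*(-10)) = 32625/(1/(-7)) - 244/(-65 + 710) = 32625/(-⅐) - 244/645 = 32625*(-7) - 244*1/645 = -228375 - 244/645 = -147302119/645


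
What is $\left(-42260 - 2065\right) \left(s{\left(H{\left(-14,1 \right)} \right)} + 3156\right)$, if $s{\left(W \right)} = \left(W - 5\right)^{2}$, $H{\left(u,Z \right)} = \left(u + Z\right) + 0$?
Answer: $-154251000$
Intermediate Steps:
$H{\left(u,Z \right)} = Z + u$ ($H{\left(u,Z \right)} = \left(Z + u\right) + 0 = Z + u$)
$s{\left(W \right)} = \left(-5 + W\right)^{2}$
$\left(-42260 - 2065\right) \left(s{\left(H{\left(-14,1 \right)} \right)} + 3156\right) = \left(-42260 - 2065\right) \left(\left(-5 + \left(1 - 14\right)\right)^{2} + 3156\right) = - 44325 \left(\left(-5 - 13\right)^{2} + 3156\right) = - 44325 \left(\left(-18\right)^{2} + 3156\right) = - 44325 \left(324 + 3156\right) = \left(-44325\right) 3480 = -154251000$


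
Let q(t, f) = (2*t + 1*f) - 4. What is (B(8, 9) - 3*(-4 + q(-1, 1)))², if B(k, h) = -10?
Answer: 289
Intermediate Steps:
q(t, f) = -4 + f + 2*t (q(t, f) = (2*t + f) - 4 = (f + 2*t) - 4 = -4 + f + 2*t)
(B(8, 9) - 3*(-4 + q(-1, 1)))² = (-10 - 3*(-4 + (-4 + 1 + 2*(-1))))² = (-10 - 3*(-4 + (-4 + 1 - 2)))² = (-10 - 3*(-4 - 5))² = (-10 - 3*(-9))² = (-10 + 27)² = 17² = 289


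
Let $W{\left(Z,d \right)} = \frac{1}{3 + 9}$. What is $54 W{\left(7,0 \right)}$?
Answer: $\frac{9}{2} \approx 4.5$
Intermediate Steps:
$W{\left(Z,d \right)} = \frac{1}{12}$
$54 W{\left(7,0 \right)} = 54 \cdot \frac{1}{12} = \frac{9}{2}$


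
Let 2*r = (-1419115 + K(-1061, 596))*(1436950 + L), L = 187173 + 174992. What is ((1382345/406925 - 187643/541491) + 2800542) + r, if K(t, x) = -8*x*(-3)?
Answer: -111381092070776592986887/88138490070 ≈ -1.2637e+12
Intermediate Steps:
K(t, x) = 24*x
L = 362165
r = -2527416542265/2 (r = ((-1419115 + 24*596)*(1436950 + 362165))/2 = ((-1419115 + 14304)*1799115)/2 = (-1404811*1799115)/2 = (½)*(-2527416542265) = -2527416542265/2 ≈ -1.2637e+12)
((1382345/406925 - 187643/541491) + 2800542) + r = ((1382345/406925 - 187643/541491) + 2800542) - 2527416542265/2 = ((1382345*(1/406925) - 187643*1/541491) + 2800542) - 2527416542265/2 = ((276469/81385 - 187643/541491) + 2800542) - 2527416542265/2 = (134434149724/44069245035 + 2800542) - 2527416542265/2 = 123417906062958694/44069245035 - 2527416542265/2 = -111381092070776592986887/88138490070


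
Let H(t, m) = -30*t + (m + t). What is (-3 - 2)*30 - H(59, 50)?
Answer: 1511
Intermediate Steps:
H(t, m) = m - 29*t
(-3 - 2)*30 - H(59, 50) = (-3 - 2)*30 - (50 - 29*59) = -5*30 - (50 - 1711) = -150 - 1*(-1661) = -150 + 1661 = 1511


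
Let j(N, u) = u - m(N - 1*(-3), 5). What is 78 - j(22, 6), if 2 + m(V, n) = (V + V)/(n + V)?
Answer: 215/3 ≈ 71.667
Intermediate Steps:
m(V, n) = -2 + 2*V/(V + n) (m(V, n) = -2 + (V + V)/(n + V) = -2 + (2*V)/(V + n) = -2 + 2*V/(V + n))
j(N, u) = u + 10/(8 + N) (j(N, u) = u - (-2)*5/((N - 1*(-3)) + 5) = u - (-2)*5/((N + 3) + 5) = u - (-2)*5/((3 + N) + 5) = u - (-2)*5/(8 + N) = u - (-10)/(8 + N) = u + 10/(8 + N))
78 - j(22, 6) = 78 - (10 + 6*(8 + 22))/(8 + 22) = 78 - (10 + 6*30)/30 = 78 - (10 + 180)/30 = 78 - 190/30 = 78 - 1*19/3 = 78 - 19/3 = 215/3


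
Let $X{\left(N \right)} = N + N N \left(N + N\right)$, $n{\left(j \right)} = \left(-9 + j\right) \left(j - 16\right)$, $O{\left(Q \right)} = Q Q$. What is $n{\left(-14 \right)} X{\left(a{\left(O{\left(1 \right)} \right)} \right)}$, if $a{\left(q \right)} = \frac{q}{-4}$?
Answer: $- \frac{3105}{16} \approx -194.06$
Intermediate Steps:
$O{\left(Q \right)} = Q^{2}$
$a{\left(q \right)} = - \frac{q}{4}$ ($a{\left(q \right)} = q \left(- \frac{1}{4}\right) = - \frac{q}{4}$)
$n{\left(j \right)} = \left(-16 + j\right) \left(-9 + j\right)$ ($n{\left(j \right)} = \left(-9 + j\right) \left(-16 + j\right) = \left(-16 + j\right) \left(-9 + j\right)$)
$X{\left(N \right)} = N + 2 N^{3}$ ($X{\left(N \right)} = N + N N 2 N = N + N 2 N^{2} = N + 2 N^{3}$)
$n{\left(-14 \right)} X{\left(a{\left(O{\left(1 \right)} \right)} \right)} = \left(144 + \left(-14\right)^{2} - -350\right) \left(- \frac{1^{2}}{4} + 2 \left(- \frac{1^{2}}{4}\right)^{3}\right) = \left(144 + 196 + 350\right) \left(\left(- \frac{1}{4}\right) 1 + 2 \left(\left(- \frac{1}{4}\right) 1\right)^{3}\right) = 690 \left(- \frac{1}{4} + 2 \left(- \frac{1}{4}\right)^{3}\right) = 690 \left(- \frac{1}{4} + 2 \left(- \frac{1}{64}\right)\right) = 690 \left(- \frac{1}{4} - \frac{1}{32}\right) = 690 \left(- \frac{9}{32}\right) = - \frac{3105}{16}$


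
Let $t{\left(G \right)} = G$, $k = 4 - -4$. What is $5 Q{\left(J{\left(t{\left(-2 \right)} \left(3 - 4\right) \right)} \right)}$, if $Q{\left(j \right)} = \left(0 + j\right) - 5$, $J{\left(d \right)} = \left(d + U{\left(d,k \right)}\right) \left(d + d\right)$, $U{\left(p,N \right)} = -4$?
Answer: $-65$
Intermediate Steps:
$k = 8$ ($k = 4 + 4 = 8$)
$J{\left(d \right)} = 2 d \left(-4 + d\right)$ ($J{\left(d \right)} = \left(d - 4\right) \left(d + d\right) = \left(-4 + d\right) 2 d = 2 d \left(-4 + d\right)$)
$Q{\left(j \right)} = -5 + j$ ($Q{\left(j \right)} = j - 5 = -5 + j$)
$5 Q{\left(J{\left(t{\left(-2 \right)} \left(3 - 4\right) \right)} \right)} = 5 \left(-5 + 2 \left(- 2 \left(3 - 4\right)\right) \left(-4 - 2 \left(3 - 4\right)\right)\right) = 5 \left(-5 + 2 \left(\left(-2\right) \left(-1\right)\right) \left(-4 - -2\right)\right) = 5 \left(-5 + 2 \cdot 2 \left(-4 + 2\right)\right) = 5 \left(-5 + 2 \cdot 2 \left(-2\right)\right) = 5 \left(-5 - 8\right) = 5 \left(-13\right) = -65$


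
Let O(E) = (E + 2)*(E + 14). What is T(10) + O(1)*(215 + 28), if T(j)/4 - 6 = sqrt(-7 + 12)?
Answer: 10959 + 4*sqrt(5) ≈ 10968.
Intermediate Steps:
T(j) = 24 + 4*sqrt(5) (T(j) = 24 + 4*sqrt(-7 + 12) = 24 + 4*sqrt(5))
O(E) = (2 + E)*(14 + E)
T(10) + O(1)*(215 + 28) = (24 + 4*sqrt(5)) + (28 + 1**2 + 16*1)*(215 + 28) = (24 + 4*sqrt(5)) + (28 + 1 + 16)*243 = (24 + 4*sqrt(5)) + 45*243 = (24 + 4*sqrt(5)) + 10935 = 10959 + 4*sqrt(5)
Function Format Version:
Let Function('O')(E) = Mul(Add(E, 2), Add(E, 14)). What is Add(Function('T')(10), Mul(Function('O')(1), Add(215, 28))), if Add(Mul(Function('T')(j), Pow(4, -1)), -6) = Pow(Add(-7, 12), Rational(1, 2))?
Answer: Add(10959, Mul(4, Pow(5, Rational(1, 2)))) ≈ 10968.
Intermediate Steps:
Function('T')(j) = Add(24, Mul(4, Pow(5, Rational(1, 2)))) (Function('T')(j) = Add(24, Mul(4, Pow(Add(-7, 12), Rational(1, 2)))) = Add(24, Mul(4, Pow(5, Rational(1, 2)))))
Function('O')(E) = Mul(Add(2, E), Add(14, E))
Add(Function('T')(10), Mul(Function('O')(1), Add(215, 28))) = Add(Add(24, Mul(4, Pow(5, Rational(1, 2)))), Mul(Add(28, Pow(1, 2), Mul(16, 1)), Add(215, 28))) = Add(Add(24, Mul(4, Pow(5, Rational(1, 2)))), Mul(Add(28, 1, 16), 243)) = Add(Add(24, Mul(4, Pow(5, Rational(1, 2)))), Mul(45, 243)) = Add(Add(24, Mul(4, Pow(5, Rational(1, 2)))), 10935) = Add(10959, Mul(4, Pow(5, Rational(1, 2))))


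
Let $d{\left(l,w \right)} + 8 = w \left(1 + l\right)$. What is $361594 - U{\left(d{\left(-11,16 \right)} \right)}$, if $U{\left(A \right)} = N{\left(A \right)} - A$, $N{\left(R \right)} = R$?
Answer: $361594$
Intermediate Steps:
$d{\left(l,w \right)} = -8 + w \left(1 + l\right)$
$U{\left(A \right)} = 0$ ($U{\left(A \right)} = A - A = 0$)
$361594 - U{\left(d{\left(-11,16 \right)} \right)} = 361594 - 0 = 361594 + 0 = 361594$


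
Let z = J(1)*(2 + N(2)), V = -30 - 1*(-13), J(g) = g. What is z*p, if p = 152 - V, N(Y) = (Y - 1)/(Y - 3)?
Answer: 169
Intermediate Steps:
N(Y) = (-1 + Y)/(-3 + Y)
V = -17 (V = -30 + 13 = -17)
z = 1 (z = 1*(2 + (-1 + 2)/(-3 + 2)) = 1*(2 + 1/(-1)) = 1*(2 - 1*1) = 1*(2 - 1) = 1*1 = 1)
p = 169 (p = 152 - 1*(-17) = 152 + 17 = 169)
z*p = 1*169 = 169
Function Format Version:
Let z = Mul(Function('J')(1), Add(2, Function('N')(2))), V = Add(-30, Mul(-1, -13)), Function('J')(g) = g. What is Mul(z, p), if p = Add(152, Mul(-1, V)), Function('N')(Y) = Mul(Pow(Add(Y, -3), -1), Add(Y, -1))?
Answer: 169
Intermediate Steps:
Function('N')(Y) = Mul(Pow(Add(-3, Y), -1), Add(-1, Y))
V = -17 (V = Add(-30, 13) = -17)
z = 1 (z = Mul(1, Add(2, Mul(Pow(Add(-3, 2), -1), Add(-1, 2)))) = Mul(1, Add(2, Mul(Pow(-1, -1), 1))) = Mul(1, Add(2, Mul(-1, 1))) = Mul(1, Add(2, -1)) = Mul(1, 1) = 1)
p = 169 (p = Add(152, Mul(-1, -17)) = Add(152, 17) = 169)
Mul(z, p) = Mul(1, 169) = 169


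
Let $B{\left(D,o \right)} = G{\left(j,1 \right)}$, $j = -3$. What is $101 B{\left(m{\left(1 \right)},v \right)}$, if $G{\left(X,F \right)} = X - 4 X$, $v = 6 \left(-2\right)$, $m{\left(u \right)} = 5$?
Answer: $909$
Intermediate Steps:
$v = -12$
$G{\left(X,F \right)} = - 3 X$
$B{\left(D,o \right)} = 9$ ($B{\left(D,o \right)} = \left(-3\right) \left(-3\right) = 9$)
$101 B{\left(m{\left(1 \right)},v \right)} = 101 \cdot 9 = 909$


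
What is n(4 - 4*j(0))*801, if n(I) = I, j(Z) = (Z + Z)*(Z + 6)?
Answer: 3204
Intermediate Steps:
j(Z) = 2*Z*(6 + Z) (j(Z) = (2*Z)*(6 + Z) = 2*Z*(6 + Z))
n(4 - 4*j(0))*801 = (4 - 8*0*(6 + 0))*801 = (4 - 8*0*6)*801 = (4 - 4*0)*801 = (4 + 0)*801 = 4*801 = 3204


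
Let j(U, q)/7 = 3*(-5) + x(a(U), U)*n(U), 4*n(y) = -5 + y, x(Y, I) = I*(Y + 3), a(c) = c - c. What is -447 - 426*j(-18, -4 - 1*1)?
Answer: -881628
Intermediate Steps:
a(c) = 0
x(Y, I) = I*(3 + Y)
n(y) = -5/4 + y/4 (n(y) = (-5 + y)/4 = -5/4 + y/4)
j(U, q) = -105 + 21*U*(-5/4 + U/4) (j(U, q) = 7*(3*(-5) + (U*(3 + 0))*(-5/4 + U/4)) = 7*(-15 + (U*3)*(-5/4 + U/4)) = 7*(-15 + (3*U)*(-5/4 + U/4)) = 7*(-15 + 3*U*(-5/4 + U/4)) = -105 + 21*U*(-5/4 + U/4))
-447 - 426*j(-18, -4 - 1*1) = -447 - 426*(-105 + (21/4)*(-18)*(-5 - 18)) = -447 - 426*(-105 + (21/4)*(-18)*(-23)) = -447 - 426*(-105 + 4347/2) = -447 - 426*4137/2 = -447 - 881181 = -881628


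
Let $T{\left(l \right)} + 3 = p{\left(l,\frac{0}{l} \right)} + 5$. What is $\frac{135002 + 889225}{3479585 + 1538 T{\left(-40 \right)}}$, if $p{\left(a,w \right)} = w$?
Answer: $\frac{341409}{1160887} \approx 0.29409$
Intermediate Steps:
$T{\left(l \right)} = 2$ ($T{\left(l \right)} = -3 + \left(\frac{0}{l} + 5\right) = -3 + \left(0 + 5\right) = -3 + 5 = 2$)
$\frac{135002 + 889225}{3479585 + 1538 T{\left(-40 \right)}} = \frac{135002 + 889225}{3479585 + 1538 \cdot 2} = \frac{1024227}{3479585 + 3076} = \frac{1024227}{3482661} = 1024227 \cdot \frac{1}{3482661} = \frac{341409}{1160887}$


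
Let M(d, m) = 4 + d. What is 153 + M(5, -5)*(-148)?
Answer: -1179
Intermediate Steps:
153 + M(5, -5)*(-148) = 153 + (4 + 5)*(-148) = 153 + 9*(-148) = 153 - 1332 = -1179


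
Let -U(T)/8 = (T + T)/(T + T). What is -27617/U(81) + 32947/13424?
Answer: 46374273/13424 ≈ 3454.6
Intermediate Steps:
U(T) = -8 (U(T) = -8*(T + T)/(T + T) = -8*2*T/(2*T) = -8*2*T*1/(2*T) = -8*1 = -8)
-27617/U(81) + 32947/13424 = -27617/(-8) + 32947/13424 = -27617*(-⅛) + 32947*(1/13424) = 27617/8 + 32947/13424 = 46374273/13424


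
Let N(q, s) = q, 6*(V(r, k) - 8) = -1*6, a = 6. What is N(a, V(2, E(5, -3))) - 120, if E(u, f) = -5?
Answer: -114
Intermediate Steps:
V(r, k) = 7 (V(r, k) = 8 + (-1*6)/6 = 8 + (⅙)*(-6) = 8 - 1 = 7)
N(a, V(2, E(5, -3))) - 120 = 6 - 120 = -114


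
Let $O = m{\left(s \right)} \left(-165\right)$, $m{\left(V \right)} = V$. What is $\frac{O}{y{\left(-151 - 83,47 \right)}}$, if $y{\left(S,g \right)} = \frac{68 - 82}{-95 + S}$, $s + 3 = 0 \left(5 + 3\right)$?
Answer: $\frac{23265}{2} \approx 11633.0$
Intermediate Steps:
$s = -3$ ($s = -3 + 0 \left(5 + 3\right) = -3 + 0 \cdot 8 = -3 + 0 = -3$)
$y{\left(S,g \right)} = - \frac{14}{-95 + S}$
$O = 495$ ($O = \left(-3\right) \left(-165\right) = 495$)
$\frac{O}{y{\left(-151 - 83,47 \right)}} = \frac{495}{\left(-14\right) \frac{1}{-95 - 234}} = \frac{495}{\left(-14\right) \frac{1}{-329}} = \frac{495}{\left(-14\right) \left(- \frac{1}{329}\right)} = \frac{495}{\frac{2}{47}} = 495 \cdot \frac{47}{2} = \frac{23265}{2}$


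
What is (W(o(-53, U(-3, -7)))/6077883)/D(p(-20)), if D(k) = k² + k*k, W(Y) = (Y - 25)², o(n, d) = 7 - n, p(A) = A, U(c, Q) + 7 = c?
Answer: 7/27784608 ≈ 2.5194e-7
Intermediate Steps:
U(c, Q) = -7 + c
W(Y) = (-25 + Y)²
D(k) = 2*k² (D(k) = k² + k² = 2*k²)
(W(o(-53, U(-3, -7)))/6077883)/D(p(-20)) = ((-25 + (7 - 1*(-53)))²/6077883)/((2*(-20)²)) = ((-25 + (7 + 53))²*(1/6077883))/((2*400)) = ((-25 + 60)²*(1/6077883))/800 = (35²*(1/6077883))*(1/800) = (1225*(1/6077883))*(1/800) = (175/868269)*(1/800) = 7/27784608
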